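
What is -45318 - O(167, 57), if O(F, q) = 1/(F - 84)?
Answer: -3761395/83 ≈ -45318.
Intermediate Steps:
O(F, q) = 1/(-84 + F)
-45318 - O(167, 57) = -45318 - 1/(-84 + 167) = -45318 - 1/83 = -3761395/83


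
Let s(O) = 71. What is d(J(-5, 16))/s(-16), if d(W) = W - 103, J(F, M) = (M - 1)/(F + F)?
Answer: -209/142 ≈ -1.4718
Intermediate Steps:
J(F, M) = (-1 + M)/(2*F) (J(F, M) = (-1 + M)/((2*F)) = (-1 + M)*(1/(2*F)) = (-1 + M)/(2*F))
d(W) = -103 + W
d(J(-5, 16))/s(-16) = (-103 + (½)*(-1 + 16)/(-5))/71 = (-103 + (½)*(-⅕)*15)*(1/71) = (-103 - 3/2)*(1/71) = -209/2*1/71 = -209/142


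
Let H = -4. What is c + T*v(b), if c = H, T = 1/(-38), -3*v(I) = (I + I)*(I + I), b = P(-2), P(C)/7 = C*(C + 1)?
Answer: 164/57 ≈ 2.8772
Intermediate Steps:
P(C) = 7*C*(1 + C) (P(C) = 7*(C*(C + 1)) = 7*(C*(1 + C)) = 7*C*(1 + C))
b = 14 (b = 7*(-2)*(1 - 2) = 7*(-2)*(-1) = 14)
v(I) = -4*I²/3 (v(I) = -(I + I)*(I + I)/3 = -2*I*2*I/3 = -4*I²/3)
T = -1/38 ≈ -0.026316
c = -4
c + T*v(b) = -4 - (-2)*14²/57 = -4 - (-2)*196/57 = -4 - 1/38*(-784/3) = -4 + 392/57 = 164/57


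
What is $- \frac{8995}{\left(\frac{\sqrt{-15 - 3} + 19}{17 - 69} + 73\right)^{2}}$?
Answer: $- \frac{24322480}{9 \left(1259 - i \sqrt{2}\right)^{2}} \approx -1.705 - 0.0038303 i$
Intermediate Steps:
$- \frac{8995}{\left(\frac{\sqrt{-15 - 3} + 19}{17 - 69} + 73\right)^{2}} = - \frac{8995}{\left(\frac{\sqrt{-18} + 19}{-52} + 73\right)^{2}} = - \frac{8995}{\left(\left(3 i \sqrt{2} + 19\right) \left(- \frac{1}{52}\right) + 73\right)^{2}} = - \frac{8995}{\left(\left(19 + 3 i \sqrt{2}\right) \left(- \frac{1}{52}\right) + 73\right)^{2}} = - \frac{8995}{\left(\left(- \frac{19}{52} - \frac{3 i \sqrt{2}}{52}\right) + 73\right)^{2}} = - \frac{8995}{\left(\frac{3777}{52} - \frac{3 i \sqrt{2}}{52}\right)^{2}}$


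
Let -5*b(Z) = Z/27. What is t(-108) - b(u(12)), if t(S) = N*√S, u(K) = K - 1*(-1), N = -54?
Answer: 13/135 - 324*I*√3 ≈ 0.096296 - 561.18*I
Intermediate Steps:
u(K) = 1 + K (u(K) = K + 1 = 1 + K)
t(S) = -54*√S
b(Z) = -Z/135 (b(Z) = -Z/(5*27) = -Z/135)
t(-108) - b(u(12)) = -324*I*√3 - (-1)*(1 + 12)/135 = -324*I*√3 - (-1)*13/135 = -324*I*√3 - 1*(-13/135) = -324*I*√3 + 13/135 = 13/135 - 324*I*√3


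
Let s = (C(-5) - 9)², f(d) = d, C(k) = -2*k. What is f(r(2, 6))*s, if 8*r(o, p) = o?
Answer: ¼ ≈ 0.25000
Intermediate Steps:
r(o, p) = o/8
s = 1 (s = (-2*(-5) - 9)² = (10 - 9)² = 1² = 1)
f(r(2, 6))*s = ((⅛)*2)*1 = (¼)*1 = ¼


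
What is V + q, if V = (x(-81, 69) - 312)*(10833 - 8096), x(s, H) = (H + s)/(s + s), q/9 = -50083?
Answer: -35221183/27 ≈ -1.3045e+6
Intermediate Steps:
q = -450747 (q = 9*(-50083) = -450747)
x(s, H) = (H + s)/(2*s) (x(s, H) = (H + s)/((2*s)) = (H + s)*(1/(2*s)) = (H + s)/(2*s))
V = -23051014/27 (V = ((½)*(69 - 81)/(-81) - 312)*(10833 - 8096) = ((½)*(-1/81)*(-12) - 312)*2737 = (2/27 - 312)*2737 = -8422/27*2737 = -23051014/27 ≈ -8.5374e+5)
V + q = -23051014/27 - 450747 = -35221183/27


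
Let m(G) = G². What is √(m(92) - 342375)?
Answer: I*√333911 ≈ 577.85*I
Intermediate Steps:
√(m(92) - 342375) = √(92² - 342375) = √(8464 - 342375) = √(-333911) = I*√333911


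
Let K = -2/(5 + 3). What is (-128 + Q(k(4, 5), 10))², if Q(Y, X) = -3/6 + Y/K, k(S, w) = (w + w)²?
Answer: 1117249/4 ≈ 2.7931e+5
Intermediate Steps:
K = -¼ (K = -2/8 = -2*⅛ = -¼ ≈ -0.25000)
k(S, w) = 4*w² (k(S, w) = (2*w)² = 4*w²)
Q(Y, X) = -½ - 4*Y (Q(Y, X) = -3/6 + Y/(-¼) = -3*⅙ + Y*(-4) = -½ - 4*Y)
(-128 + Q(k(4, 5), 10))² = (-128 + (-½ - 16*5²))² = (-128 + (-½ - 16*25))² = (-128 + (-½ - 4*100))² = (-128 + (-½ - 400))² = (-128 - 801/2)² = (-1057/2)² = 1117249/4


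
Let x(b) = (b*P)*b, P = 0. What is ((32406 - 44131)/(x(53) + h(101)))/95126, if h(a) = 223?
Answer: -11725/21213098 ≈ -0.00055272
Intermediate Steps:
x(b) = 0 (x(b) = (b*0)*b = 0*b = 0)
((32406 - 44131)/(x(53) + h(101)))/95126 = ((32406 - 44131)/(0 + 223))/95126 = -11725/223*(1/95126) = -11725*1/223*(1/95126) = -11725/223*1/95126 = -11725/21213098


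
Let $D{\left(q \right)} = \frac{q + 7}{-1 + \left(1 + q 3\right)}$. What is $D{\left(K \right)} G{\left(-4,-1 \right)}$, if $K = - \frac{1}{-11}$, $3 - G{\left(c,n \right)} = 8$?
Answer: $-130$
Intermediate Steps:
$G{\left(c,n \right)} = -5$ ($G{\left(c,n \right)} = 3 - 8 = -5$)
$K = \frac{1}{11}$ ($K = \left(-1\right) \left(- \frac{1}{11}\right) = \frac{1}{11} \approx 0.090909$)
$D{\left(q \right)} = \frac{7 + q}{3 q}$ ($D{\left(q \right)} = \frac{7 + q}{-1 + \left(1 + 3 q\right)} = \frac{7 + q}{3 q}$)
$D{\left(K \right)} G{\left(-4,-1 \right)} = \frac{\frac{1}{\frac{1}{11}} \left(7 + \frac{1}{11}\right)}{3} \left(-5\right) = \frac{1}{3} \cdot 11 \cdot \frac{78}{11} \left(-5\right) = 26 \left(-5\right) = -130$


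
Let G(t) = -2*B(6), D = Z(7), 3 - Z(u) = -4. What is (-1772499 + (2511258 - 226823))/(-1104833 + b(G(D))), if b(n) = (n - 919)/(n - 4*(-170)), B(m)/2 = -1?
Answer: -116721408/251902229 ≈ -0.46336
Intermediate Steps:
Z(u) = 7 (Z(u) = 3 - 1*(-4) = 3 + 4 = 7)
B(m) = -2 (B(m) = 2*(-1) = -2)
D = 7
G(t) = 4 (G(t) = -2*(-2) = 4)
b(n) = (-919 + n)/(680 + n) (b(n) = (-919 + n)/(n + 680) = (-919 + n)/(680 + n))
(-1772499 + (2511258 - 226823))/(-1104833 + b(G(D))) = (-1772499 + (2511258 - 226823))/(-1104833 + (-919 + 4)/(680 + 4)) = (-1772499 + 2284435)/(-1104833 - 915/684) = 511936/(-1104833 + (1/684)*(-915)) = 511936/(-1104833 - 305/228) = 511936/(-251902229/228) = 511936*(-228/251902229) = -116721408/251902229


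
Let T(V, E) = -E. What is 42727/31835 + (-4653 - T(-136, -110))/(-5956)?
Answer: 406112117/189609260 ≈ 2.1418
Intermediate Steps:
42727/31835 + (-4653 - T(-136, -110))/(-5956) = 42727/31835 + (-4653 - (-1)*(-110))/(-5956) = 42727*(1/31835) + (-4653 - 1*110)*(-1/5956) = 42727/31835 + (-4653 - 110)*(-1/5956) = 42727/31835 - 4763*(-1/5956) = 42727/31835 + 4763/5956 = 406112117/189609260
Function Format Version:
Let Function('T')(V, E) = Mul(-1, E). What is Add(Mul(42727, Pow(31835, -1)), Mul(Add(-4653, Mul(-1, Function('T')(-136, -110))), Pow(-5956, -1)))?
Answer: Rational(406112117, 189609260) ≈ 2.1418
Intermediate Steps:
Add(Mul(42727, Pow(31835, -1)), Mul(Add(-4653, Mul(-1, Function('T')(-136, -110))), Pow(-5956, -1))) = Add(Mul(42727, Pow(31835, -1)), Mul(Add(-4653, Mul(-1, Mul(-1, -110))), Pow(-5956, -1))) = Add(Mul(42727, Rational(1, 31835)), Mul(Add(-4653, Mul(-1, 110)), Rational(-1, 5956))) = Add(Rational(42727, 31835), Mul(Add(-4653, -110), Rational(-1, 5956))) = Add(Rational(42727, 31835), Mul(-4763, Rational(-1, 5956))) = Add(Rational(42727, 31835), Rational(4763, 5956)) = Rational(406112117, 189609260)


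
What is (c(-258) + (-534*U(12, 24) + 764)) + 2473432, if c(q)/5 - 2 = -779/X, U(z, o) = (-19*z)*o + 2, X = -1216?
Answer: 345292109/64 ≈ 5.3952e+6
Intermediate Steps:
U(z, o) = 2 - 19*o*z (U(z, o) = -19*o*z + 2 = 2 - 19*o*z)
c(q) = 845/64 (c(q) = 10 + 5*(-779/(-1216)) = 10 + 5*(-779*(-1/1216)) = 10 + 5*(41/64) = 10 + 205/64 = 845/64)
(c(-258) + (-534*U(12, 24) + 764)) + 2473432 = (845/64 + (-534*(2 - 19*24*12) + 764)) + 2473432 = (845/64 + (-534*(2 - 5472) + 764)) + 2473432 = (845/64 + (-534*(-5470) + 764)) + 2473432 = (845/64 + (2920980 + 764)) + 2473432 = (845/64 + 2921744) + 2473432 = 186992461/64 + 2473432 = 345292109/64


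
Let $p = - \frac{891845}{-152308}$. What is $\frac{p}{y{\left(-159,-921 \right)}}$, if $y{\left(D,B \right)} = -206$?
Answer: $- \frac{891845}{31375448} \approx -0.028425$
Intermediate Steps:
$p = \frac{891845}{152308}$ ($p = \left(-891845\right) \left(- \frac{1}{152308}\right) = \frac{891845}{152308} \approx 5.8555$)
$\frac{p}{y{\left(-159,-921 \right)}} = \frac{891845}{152308 \left(-206\right)} = \frac{891845}{152308} \left(- \frac{1}{206}\right) = - \frac{891845}{31375448}$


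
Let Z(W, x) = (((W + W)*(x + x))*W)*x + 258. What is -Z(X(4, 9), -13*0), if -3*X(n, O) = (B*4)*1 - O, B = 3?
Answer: -258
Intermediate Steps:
X(n, O) = -4 + O/3 (X(n, O) = -((3*4)*1 - O)/3 = -(12*1 - O)/3 = -(12 - O)/3 = -4 + O/3)
Z(W, x) = 258 + 4*W²*x² (Z(W, x) = (((2*W)*(2*x))*W)*x + 258 = ((4*W*x)*W)*x + 258 = (4*x*W²)*x + 258 = 4*W²*x² + 258 = 258 + 4*W²*x²)
-Z(X(4, 9), -13*0) = -(258 + 4*(-4 + (⅓)*9)²*(-13*0)²) = -(258 + 4*(-4 + 3)²*0²) = -(258 + 4*(-1)²*0) = -(258 + 4*1*0) = -(258 + 0) = -1*258 = -258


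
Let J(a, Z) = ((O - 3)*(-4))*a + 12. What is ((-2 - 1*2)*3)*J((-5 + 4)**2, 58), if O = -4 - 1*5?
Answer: -720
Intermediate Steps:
O = -9 (O = -4 - 5 = -9)
J(a, Z) = 12 + 48*a (J(a, Z) = ((-9 - 3)*(-4))*a + 12 = (-12*(-4))*a + 12 = 48*a + 12 = 12 + 48*a)
((-2 - 1*2)*3)*J((-5 + 4)**2, 58) = ((-2 - 1*2)*3)*(12 + 48*(-5 + 4)**2) = ((-2 - 2)*3)*(12 + 48*(-1)**2) = (-4*3)*(12 + 48*1) = -12*(12 + 48) = -12*60 = -720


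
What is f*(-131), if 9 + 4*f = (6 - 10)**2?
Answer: -917/4 ≈ -229.25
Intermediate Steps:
f = 7/4 (f = -9/4 + (6 - 10)**2/4 = -9/4 + (1/4)*(-4)**2 = -9/4 + (1/4)*16 = -9/4 + 4 = 7/4 ≈ 1.7500)
f*(-131) = (7/4)*(-131) = -917/4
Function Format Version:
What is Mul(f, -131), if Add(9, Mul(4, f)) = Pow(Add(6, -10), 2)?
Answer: Rational(-917, 4) ≈ -229.25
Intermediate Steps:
f = Rational(7, 4) (f = Add(Rational(-9, 4), Mul(Rational(1, 4), Pow(Add(6, -10), 2))) = Add(Rational(-9, 4), Mul(Rational(1, 4), Pow(-4, 2))) = Add(Rational(-9, 4), Mul(Rational(1, 4), 16)) = Add(Rational(-9, 4), 4) = Rational(7, 4) ≈ 1.7500)
Mul(f, -131) = Mul(Rational(7, 4), -131) = Rational(-917, 4)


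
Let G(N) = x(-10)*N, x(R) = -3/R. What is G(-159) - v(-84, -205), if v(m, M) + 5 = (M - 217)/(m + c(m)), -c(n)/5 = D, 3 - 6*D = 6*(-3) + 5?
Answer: -17168/365 ≈ -47.036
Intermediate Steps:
D = 8/3 (D = 1/2 - (6*(-3) + 5)/6 = 1/2 - (-18 + 5)/6 = 1/2 - 1/6*(-13) = 1/2 + 13/6 = 8/3 ≈ 2.6667)
G(N) = 3*N/10 (G(N) = (-3/(-10))*N = (-3*(-1/10))*N = 3*N/10)
c(n) = -40/3 (c(n) = -5*8/3 = -40/3)
v(m, M) = -5 + (-217 + M)/(-40/3 + m) (v(m, M) = -5 + (M - 217)/(m - 40/3) = -5 + (-217 + M)/(-40/3 + m))
G(-159) - v(-84, -205) = (3/10)*(-159) - (-451 - 15*(-84) + 3*(-205))/(-40 + 3*(-84)) = -477/10 - (-451 + 1260 - 615)/(-40 - 252) = -477/10 - 194/(-292) = -477/10 - (-1)*194/292 = -477/10 - 1*(-97/146) = -477/10 + 97/146 = -17168/365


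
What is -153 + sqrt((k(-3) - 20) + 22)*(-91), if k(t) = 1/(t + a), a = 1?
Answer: -153 - 91*sqrt(6)/2 ≈ -264.45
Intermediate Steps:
k(t) = 1/(1 + t) (k(t) = 1/(t + 1) = 1/(1 + t))
-153 + sqrt((k(-3) - 20) + 22)*(-91) = -153 + sqrt((1/(1 - 3) - 20) + 22)*(-91) = -153 + sqrt((1/(-2) - 20) + 22)*(-91) = -153 + sqrt((-1/2 - 20) + 22)*(-91) = -153 + sqrt(-41/2 + 22)*(-91) = -153 + sqrt(3/2)*(-91) = -153 + (sqrt(6)/2)*(-91) = -153 - 91*sqrt(6)/2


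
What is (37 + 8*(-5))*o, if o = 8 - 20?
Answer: 36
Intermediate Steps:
o = -12
(37 + 8*(-5))*o = (37 + 8*(-5))*(-12) = (37 - 40)*(-12) = -3*(-12) = 36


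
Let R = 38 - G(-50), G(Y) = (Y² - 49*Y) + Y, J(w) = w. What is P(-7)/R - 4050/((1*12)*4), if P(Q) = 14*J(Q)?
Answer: -1640533/19448 ≈ -84.355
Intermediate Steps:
G(Y) = Y² - 48*Y
R = -4862 (R = 38 - (-50)*(-48 - 50) = 38 - (-50)*(-98) = 38 - 1*4900 = 38 - 4900 = -4862)
P(Q) = 14*Q
P(-7)/R - 4050/((1*12)*4) = (14*(-7))/(-4862) - 4050/((1*12)*4) = -98*(-1/4862) - 4050/(12*4) = 49/2431 - 4050/48 = 49/2431 - 4050*1/48 = 49/2431 - 675/8 = -1640533/19448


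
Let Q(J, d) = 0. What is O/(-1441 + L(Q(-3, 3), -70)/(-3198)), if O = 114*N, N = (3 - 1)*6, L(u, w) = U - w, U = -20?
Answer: -273429/288023 ≈ -0.94933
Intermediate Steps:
L(u, w) = -20 - w
N = 12 (N = 2*6 = 12)
O = 1368 (O = 114*12 = 1368)
O/(-1441 + L(Q(-3, 3), -70)/(-3198)) = 1368/(-1441 + (-20 - 1*(-70))/(-3198)) = 1368/(-1441 + (-20 + 70)*(-1/3198)) = 1368/(-1441 + 50*(-1/3198)) = 1368/(-1441 - 25/1599) = 1368/(-2304184/1599) = 1368*(-1599/2304184) = -273429/288023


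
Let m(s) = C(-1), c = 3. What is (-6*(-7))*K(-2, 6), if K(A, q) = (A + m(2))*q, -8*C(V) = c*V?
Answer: -819/2 ≈ -409.50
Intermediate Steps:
C(V) = -3*V/8
m(s) = 3/8 (m(s) = -3/8*(-1) = 3/8)
K(A, q) = q*(3/8 + A) (K(A, q) = (A + 3/8)*q = (3/8 + A)*q = q*(3/8 + A))
(-6*(-7))*K(-2, 6) = (-6*(-7))*((1/8)*6*(3 + 8*(-2))) = 42*((1/8)*6*(3 - 16)) = 42*((1/8)*6*(-13)) = 42*(-39/4) = -819/2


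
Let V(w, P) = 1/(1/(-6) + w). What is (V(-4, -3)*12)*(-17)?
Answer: 1224/25 ≈ 48.960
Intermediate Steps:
V(w, P) = 1/(-⅙ + w)
(V(-4, -3)*12)*(-17) = ((6/(-1 + 6*(-4)))*12)*(-17) = ((6/(-1 - 24))*12)*(-17) = ((6/(-25))*12)*(-17) = ((6*(-1/25))*12)*(-17) = -6/25*12*(-17) = -72/25*(-17) = 1224/25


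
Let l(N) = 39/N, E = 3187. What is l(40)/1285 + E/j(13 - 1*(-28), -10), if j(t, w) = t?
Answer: 163813399/2107400 ≈ 77.732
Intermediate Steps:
l(40)/1285 + E/j(13 - 1*(-28), -10) = (39/40)/1285 + 3187/(13 - 1*(-28)) = (39*(1/40))*(1/1285) + 3187/(13 + 28) = (39/40)*(1/1285) + 3187/41 = 39/51400 + 3187*(1/41) = 39/51400 + 3187/41 = 163813399/2107400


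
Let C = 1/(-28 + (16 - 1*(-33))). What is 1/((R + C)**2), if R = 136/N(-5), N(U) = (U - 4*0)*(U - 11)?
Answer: 44100/134689 ≈ 0.32742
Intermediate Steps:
N(U) = U*(-11 + U) (N(U) = (U + 0)*(-11 + U) = U*(-11 + U))
R = 17/10 (R = 136/((-5*(-11 - 5))) = 136/((-5*(-16))) = 136/80 = 136*(1/80) = 17/10 ≈ 1.7000)
C = 1/21 (C = 1/(-28 + (16 + 33)) = 1/(-28 + 49) = 1/21 ≈ 0.047619)
1/((R + C)**2) = 1/((17/10 + 1/21)**2) = 1/((367/210)**2) = 1/(134689/44100) = 44100/134689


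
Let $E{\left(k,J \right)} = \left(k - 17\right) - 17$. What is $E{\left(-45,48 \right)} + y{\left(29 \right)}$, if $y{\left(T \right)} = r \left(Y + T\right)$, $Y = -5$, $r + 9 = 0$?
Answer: $-295$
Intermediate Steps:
$r = -9$ ($r = -9 + 0 = -9$)
$E{\left(k,J \right)} = -34 + k$ ($E{\left(k,J \right)} = \left(-17 + k\right) - 17 = -34 + k$)
$y{\left(T \right)} = 45 - 9 T$ ($y{\left(T \right)} = - 9 \left(-5 + T\right) = 45 - 9 T$)
$E{\left(-45,48 \right)} + y{\left(29 \right)} = \left(-34 - 45\right) + \left(45 - 261\right) = -79 + \left(45 - 261\right) = -79 - 216 = -295$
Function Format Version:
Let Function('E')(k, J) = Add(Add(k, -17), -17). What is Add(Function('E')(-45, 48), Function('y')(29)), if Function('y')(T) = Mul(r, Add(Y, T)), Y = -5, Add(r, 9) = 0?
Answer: -295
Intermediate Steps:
r = -9 (r = Add(-9, 0) = -9)
Function('E')(k, J) = Add(-34, k) (Function('E')(k, J) = Add(Add(-17, k), -17) = Add(-34, k))
Function('y')(T) = Add(45, Mul(-9, T)) (Function('y')(T) = Mul(-9, Add(-5, T)) = Add(45, Mul(-9, T)))
Add(Function('E')(-45, 48), Function('y')(29)) = Add(Add(-34, -45), Add(45, Mul(-9, 29))) = Add(-79, Add(45, -261)) = Add(-79, -216) = -295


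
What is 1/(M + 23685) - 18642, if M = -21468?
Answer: -41329313/2217 ≈ -18642.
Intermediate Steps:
1/(M + 23685) - 18642 = 1/(-21468 + 23685) - 18642 = 1/2217 - 18642 = -41329313/2217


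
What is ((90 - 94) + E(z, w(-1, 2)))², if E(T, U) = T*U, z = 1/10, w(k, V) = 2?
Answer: 361/25 ≈ 14.440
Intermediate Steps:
z = ⅒ ≈ 0.10000
((90 - 94) + E(z, w(-1, 2)))² = ((90 - 94) + (⅒)*2)² = (-4 + ⅕)² = (-19/5)² = 361/25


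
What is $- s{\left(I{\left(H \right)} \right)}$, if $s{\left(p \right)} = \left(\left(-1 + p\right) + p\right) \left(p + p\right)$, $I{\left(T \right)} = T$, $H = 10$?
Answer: $-380$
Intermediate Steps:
$s{\left(p \right)} = 2 p \left(-1 + 2 p\right)$ ($s{\left(p \right)} = \left(-1 + 2 p\right) 2 p = 2 p \left(-1 + 2 p\right)$)
$- s{\left(I{\left(H \right)} \right)} = - 2 \cdot 10 \left(-1 + 2 \cdot 10\right) = - 2 \cdot 10 \left(-1 + 20\right) = - 2 \cdot 10 \cdot 19 = \left(-1\right) 380 = -380$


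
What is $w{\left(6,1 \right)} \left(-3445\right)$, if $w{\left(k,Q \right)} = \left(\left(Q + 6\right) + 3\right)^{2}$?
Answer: $-344500$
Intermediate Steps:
$w{\left(k,Q \right)} = \left(9 + Q\right)^{2}$ ($w{\left(k,Q \right)} = \left(\left(6 + Q\right) + 3\right)^{2} = \left(9 + Q\right)^{2}$)
$w{\left(6,1 \right)} \left(-3445\right) = \left(9 + 1\right)^{2} \left(-3445\right) = 10^{2} \left(-3445\right) = 100 \left(-3445\right) = -344500$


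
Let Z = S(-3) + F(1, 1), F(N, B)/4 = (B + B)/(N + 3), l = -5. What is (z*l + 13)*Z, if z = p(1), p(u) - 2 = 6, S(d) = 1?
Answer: -81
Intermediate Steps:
p(u) = 8 (p(u) = 2 + 6 = 8)
z = 8
F(N, B) = 8*B/(3 + N) (F(N, B) = 4*((B + B)/(N + 3)) = 4*((2*B)/(3 + N)) = 4*(2*B/(3 + N)) = 8*B/(3 + N))
Z = 3 (Z = 1 + 8*1/(3 + 1) = 1 + 8*1/4 = 1 + 8*1*(¼) = 1 + 2 = 3)
(z*l + 13)*Z = (8*(-5) + 13)*3 = (-40 + 13)*3 = -27*3 = -81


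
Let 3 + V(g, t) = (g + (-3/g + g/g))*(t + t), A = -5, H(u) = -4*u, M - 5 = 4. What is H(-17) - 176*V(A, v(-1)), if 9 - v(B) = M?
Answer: 596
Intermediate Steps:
M = 9 (M = 5 + 4 = 9)
v(B) = 0 (v(B) = 9 - 1*9 = 9 - 9 = 0)
V(g, t) = -3 + 2*t*(1 + g - 3/g) (V(g, t) = -3 + (g + (-3/g + g/g))*(t + t) = -3 + (g + (-3/g + 1))*(2*t) = -3 + (g + (1 - 3/g))*(2*t) = -3 + (1 + g - 3/g)*(2*t) = -3 + 2*t*(1 + g - 3/g))
H(-17) - 176*V(A, v(-1)) = -4*(-17) - 176*(-3 + 2*0 - 6*0/(-5) + 2*(-5)*0) = 68 - 176*(-3 + 0 - 6*0*(-⅕) + 0) = 68 - 176*(-3 + 0 + 0 + 0) = 68 - 176*(-3) = 68 + 528 = 596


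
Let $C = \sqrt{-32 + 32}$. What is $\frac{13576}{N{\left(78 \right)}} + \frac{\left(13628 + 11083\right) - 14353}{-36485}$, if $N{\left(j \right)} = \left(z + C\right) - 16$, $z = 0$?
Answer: $- \frac{61935761}{72970} \approx -848.78$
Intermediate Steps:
$C = 0$ ($C = \sqrt{0} = 0$)
$N{\left(j \right)} = -16$ ($N{\left(j \right)} = \left(0 + 0\right) - 16 = 0 - 16 = -16$)
$\frac{13576}{N{\left(78 \right)}} + \frac{\left(13628 + 11083\right) - 14353}{-36485} = \frac{13576}{-16} + \frac{\left(13628 + 11083\right) - 14353}{-36485} = 13576 \left(- \frac{1}{16}\right) + \left(24711 - 14353\right) \left(- \frac{1}{36485}\right) = - \frac{1697}{2} + 10358 \left(- \frac{1}{36485}\right) = - \frac{1697}{2} - \frac{10358}{36485} = - \frac{61935761}{72970}$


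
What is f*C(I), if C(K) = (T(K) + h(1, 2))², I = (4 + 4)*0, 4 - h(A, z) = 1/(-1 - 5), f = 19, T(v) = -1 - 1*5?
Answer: 2299/36 ≈ 63.861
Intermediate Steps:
T(v) = -6 (T(v) = -1 - 5 = -6)
h(A, z) = 25/6 (h(A, z) = 4 - 1/(-1 - 5) = 4 - 1/(-6) = 4 - 1*(-⅙) = 4 + ⅙ = 25/6)
I = 0 (I = 8*0 = 0)
C(K) = 121/36 (C(K) = (-6 + 25/6)² = (-11/6)² = 121/36)
f*C(I) = 19*(121/36) = 2299/36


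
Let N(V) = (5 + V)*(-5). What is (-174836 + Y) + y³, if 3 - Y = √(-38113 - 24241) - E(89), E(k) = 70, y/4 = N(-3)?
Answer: -238763 - I*√62354 ≈ -2.3876e+5 - 249.71*I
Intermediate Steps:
N(V) = -25 - 5*V
y = -40 (y = 4*(-25 - 5*(-3)) = 4*(-25 + 15) = 4*(-10) = -40)
Y = 73 - I*√62354 (Y = 3 - (√(-38113 - 24241) - 1*70) = 3 - (√(-62354) - 70) = 3 - (I*√62354 - 70) = 3 - (-70 + I*√62354) = 3 + (70 - I*√62354) = 73 - I*√62354 ≈ 73.0 - 249.71*I)
(-174836 + Y) + y³ = (-174836 + (73 - I*√62354)) + (-40)³ = (-174763 - I*√62354) - 64000 = -238763 - I*√62354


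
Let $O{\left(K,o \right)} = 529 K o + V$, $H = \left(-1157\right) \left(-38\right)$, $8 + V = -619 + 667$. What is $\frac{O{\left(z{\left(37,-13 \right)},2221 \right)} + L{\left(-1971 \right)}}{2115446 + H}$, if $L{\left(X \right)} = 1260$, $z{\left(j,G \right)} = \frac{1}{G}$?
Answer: $- \frac{386003}{9357452} \approx -0.041251$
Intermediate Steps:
$V = 40$ ($V = -8 + \left(-619 + 667\right) = -8 + 48 = 40$)
$H = 43966$
$O{\left(K,o \right)} = 40 + 529 K o$ ($O{\left(K,o \right)} = 529 K o + 40 = 40 + 529 K o$)
$\frac{O{\left(z{\left(37,-13 \right)},2221 \right)} + L{\left(-1971 \right)}}{2115446 + H} = \frac{\left(40 + 529 \frac{1}{-13} \cdot 2221\right) + 1260}{2115446 + 43966} = \frac{\left(40 + 529 \left(- \frac{1}{13}\right) 2221\right) + 1260}{2159412} = \left(\left(40 - \frac{1174909}{13}\right) + 1260\right) \frac{1}{2159412} = \left(- \frac{1174389}{13} + 1260\right) \frac{1}{2159412} = \left(- \frac{1158009}{13}\right) \frac{1}{2159412} = - \frac{386003}{9357452}$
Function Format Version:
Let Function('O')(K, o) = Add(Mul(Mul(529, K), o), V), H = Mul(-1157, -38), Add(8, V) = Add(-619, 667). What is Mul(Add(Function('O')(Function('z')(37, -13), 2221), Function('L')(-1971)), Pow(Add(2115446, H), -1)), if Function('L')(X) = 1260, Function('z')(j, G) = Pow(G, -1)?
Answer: Rational(-386003, 9357452) ≈ -0.041251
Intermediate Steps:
V = 40 (V = Add(-8, Add(-619, 667)) = Add(-8, 48) = 40)
H = 43966
Function('O')(K, o) = Add(40, Mul(529, K, o)) (Function('O')(K, o) = Add(Mul(Mul(529, K), o), 40) = Add(Mul(529, K, o), 40) = Add(40, Mul(529, K, o)))
Mul(Add(Function('O')(Function('z')(37, -13), 2221), Function('L')(-1971)), Pow(Add(2115446, H), -1)) = Mul(Add(Add(40, Mul(529, Pow(-13, -1), 2221)), 1260), Pow(Add(2115446, 43966), -1)) = Mul(Add(Add(40, Mul(529, Rational(-1, 13), 2221)), 1260), Pow(2159412, -1)) = Mul(Add(Add(40, Rational(-1174909, 13)), 1260), Rational(1, 2159412)) = Mul(Add(Rational(-1174389, 13), 1260), Rational(1, 2159412)) = Mul(Rational(-1158009, 13), Rational(1, 2159412)) = Rational(-386003, 9357452)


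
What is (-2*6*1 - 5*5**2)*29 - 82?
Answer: -4055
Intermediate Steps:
(-2*6*1 - 5*5**2)*29 - 82 = (-12*1 - 5*25)*29 - 82 = (-12 - 125)*29 - 82 = -137*29 - 82 = -3973 - 82 = -4055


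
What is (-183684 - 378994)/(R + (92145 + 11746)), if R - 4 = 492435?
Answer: -281339/298165 ≈ -0.94357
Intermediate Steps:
R = 492439 (R = 4 + 492435 = 492439)
(-183684 - 378994)/(R + (92145 + 11746)) = (-183684 - 378994)/(492439 + (92145 + 11746)) = -562678/(492439 + 103891) = -562678/596330 = -562678*1/596330 = -281339/298165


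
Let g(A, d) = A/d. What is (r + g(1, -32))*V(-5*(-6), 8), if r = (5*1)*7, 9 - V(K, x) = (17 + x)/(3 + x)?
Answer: 41403/176 ≈ 235.24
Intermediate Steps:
V(K, x) = 9 - (17 + x)/(3 + x)
r = 35 (r = 5*7 = 35)
(r + g(1, -32))*V(-5*(-6), 8) = (35 + 1/(-32))*(2*(5 + 4*8)/(3 + 8)) = (35 + 1*(-1/32))*(2*(5 + 32)/11) = (35 - 1/32)*(2*(1/11)*37) = (1119/32)*(74/11) = 41403/176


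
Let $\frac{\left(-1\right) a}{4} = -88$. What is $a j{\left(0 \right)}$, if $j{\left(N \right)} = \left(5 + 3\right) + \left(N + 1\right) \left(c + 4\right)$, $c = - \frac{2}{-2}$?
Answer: $4576$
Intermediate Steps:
$c = 1$ ($c = \left(-2\right) \left(- \frac{1}{2}\right) = 1$)
$a = 352$ ($a = \left(-4\right) \left(-88\right) = 352$)
$j{\left(N \right)} = 13 + 5 N$ ($j{\left(N \right)} = \left(5 + 3\right) + \left(N + 1\right) \left(1 + 4\right) = 8 + \left(1 + N\right) 5 = 8 + \left(5 + 5 N\right) = 13 + 5 N$)
$a j{\left(0 \right)} = 352 \left(13 + 5 \cdot 0\right) = 352 \left(13 + 0\right) = 352 \cdot 13 = 4576$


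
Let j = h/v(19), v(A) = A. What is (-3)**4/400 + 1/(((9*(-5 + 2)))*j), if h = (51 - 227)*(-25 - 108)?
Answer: 84187/415800 ≈ 0.20247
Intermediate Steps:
h = 23408 (h = -176*(-133) = 23408)
j = 1232 (j = 23408/19 = 23408*(1/19) = 1232)
(-3)**4/400 + 1/(((9*(-5 + 2)))*j) = (-3)**4/400 + 1/((9*(-5 + 2))*1232) = 81*(1/400) + (1/1232)/(9*(-3)) = 81/400 + (1/1232)/(-27) = 81/400 - 1/27*1/1232 = 81/400 - 1/33264 = 84187/415800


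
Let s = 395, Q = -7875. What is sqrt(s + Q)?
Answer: 2*I*sqrt(1870) ≈ 86.487*I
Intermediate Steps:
sqrt(s + Q) = sqrt(395 - 7875) = sqrt(-7480) = 2*I*sqrt(1870)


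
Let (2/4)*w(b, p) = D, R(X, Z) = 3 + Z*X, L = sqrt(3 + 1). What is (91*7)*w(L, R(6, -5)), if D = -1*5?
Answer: -6370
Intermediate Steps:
L = 2 (L = sqrt(4) = 2)
R(X, Z) = 3 + X*Z
D = -5
w(b, p) = -10 (w(b, p) = 2*(-5) = -10)
(91*7)*w(L, R(6, -5)) = (91*7)*(-10) = 637*(-10) = -6370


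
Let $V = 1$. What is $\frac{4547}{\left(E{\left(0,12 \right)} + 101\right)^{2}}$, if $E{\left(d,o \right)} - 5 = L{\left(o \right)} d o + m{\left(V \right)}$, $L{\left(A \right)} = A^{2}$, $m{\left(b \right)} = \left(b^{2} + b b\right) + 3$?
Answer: $\frac{4547}{12321} \approx 0.36904$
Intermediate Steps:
$m{\left(b \right)} = 3 + 2 b^{2}$ ($m{\left(b \right)} = \left(b^{2} + b^{2}\right) + 3 = 2 b^{2} + 3 = 3 + 2 b^{2}$)
$E{\left(d,o \right)} = 10 + d o^{3}$ ($E{\left(d,o \right)} = 5 + \left(o^{2} d o + \left(3 + 2 \cdot 1^{2}\right)\right) = 5 + \left(d o^{2} o + \left(3 + 2 \cdot 1\right)\right) = 5 + \left(d o^{3} + \left(3 + 2\right)\right) = 5 + \left(d o^{3} + 5\right) = 5 + \left(5 + d o^{3}\right) = 10 + d o^{3}$)
$\frac{4547}{\left(E{\left(0,12 \right)} + 101\right)^{2}} = \frac{4547}{\left(\left(10 + 0 \cdot 12^{3}\right) + 101\right)^{2}} = \frac{4547}{\left(\left(10 + 0 \cdot 1728\right) + 101\right)^{2}} = \frac{4547}{\left(\left(10 + 0\right) + 101\right)^{2}} = \frac{4547}{\left(10 + 101\right)^{2}} = \frac{4547}{111^{2}} = \frac{4547}{12321}$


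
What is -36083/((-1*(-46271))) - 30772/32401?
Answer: -2592976495/1499226671 ≈ -1.7295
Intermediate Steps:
-36083/((-1*(-46271))) - 30772/32401 = -36083/46271 - 30772*1/32401 = -36083*1/46271 - 30772/32401 = -36083/46271 - 30772/32401 = -2592976495/1499226671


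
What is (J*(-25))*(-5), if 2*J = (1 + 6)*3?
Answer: 2625/2 ≈ 1312.5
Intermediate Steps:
J = 21/2 (J = ((1 + 6)*3)/2 = (7*3)/2 = (½)*21 = 21/2 ≈ 10.500)
(J*(-25))*(-5) = ((21/2)*(-25))*(-5) = -525/2*(-5) = 2625/2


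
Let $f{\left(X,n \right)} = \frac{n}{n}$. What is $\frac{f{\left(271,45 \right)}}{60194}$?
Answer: $\frac{1}{60194} \approx 1.6613 \cdot 10^{-5}$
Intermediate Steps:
$f{\left(X,n \right)} = 1$
$\frac{f{\left(271,45 \right)}}{60194} = 1 \cdot \frac{1}{60194} = \frac{1}{60194}$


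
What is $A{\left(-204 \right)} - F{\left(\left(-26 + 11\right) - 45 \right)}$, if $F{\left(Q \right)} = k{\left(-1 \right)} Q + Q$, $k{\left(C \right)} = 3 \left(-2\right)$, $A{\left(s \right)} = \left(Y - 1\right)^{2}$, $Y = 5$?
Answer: $-284$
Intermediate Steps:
$A{\left(s \right)} = 16$ ($A{\left(s \right)} = \left(5 - 1\right)^{2} = 4^{2} = 16$)
$k{\left(C \right)} = -6$
$F{\left(Q \right)} = - 5 Q$ ($F{\left(Q \right)} = - 6 Q + Q = - 5 Q$)
$A{\left(-204 \right)} - F{\left(\left(-26 + 11\right) - 45 \right)} = 16 - - 5 \left(\left(-26 + 11\right) - 45\right) = 16 - - 5 \left(-15 - 45\right) = 16 - \left(-5\right) \left(-60\right) = 16 - 300 = -284$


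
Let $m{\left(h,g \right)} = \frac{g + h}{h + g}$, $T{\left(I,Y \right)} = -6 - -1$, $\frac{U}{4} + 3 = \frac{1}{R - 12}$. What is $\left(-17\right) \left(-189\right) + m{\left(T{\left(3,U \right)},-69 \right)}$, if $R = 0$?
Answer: $3214$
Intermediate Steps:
$U = - \frac{37}{3}$ ($U = -12 + \frac{4}{0 - 12} = -12 + \frac{4}{-12} = -12 + 4 \left(- \frac{1}{12}\right) = -12 - \frac{1}{3} = - \frac{37}{3} \approx -12.333$)
$T{\left(I,Y \right)} = -5$ ($T{\left(I,Y \right)} = -6 + \left(-4 + 5\right) = -6 + 1 = -5$)
$m{\left(h,g \right)} = 1$ ($m{\left(h,g \right)} = \frac{g + h}{g + h} = 1$)
$\left(-17\right) \left(-189\right) + m{\left(T{\left(3,U \right)},-69 \right)} = \left(-17\right) \left(-189\right) + 1 = 3213 + 1 = 3214$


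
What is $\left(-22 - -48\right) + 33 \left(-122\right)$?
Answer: $-4000$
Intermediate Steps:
$\left(-22 - -48\right) + 33 \left(-122\right) = \left(-22 + 48\right) - 4026 = 26 - 4026 = -4000$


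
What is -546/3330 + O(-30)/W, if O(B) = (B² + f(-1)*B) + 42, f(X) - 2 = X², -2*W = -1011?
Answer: 284573/187035 ≈ 1.5215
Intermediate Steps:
W = 1011/2 (W = -½*(-1011) = 1011/2 ≈ 505.50)
f(X) = 2 + X²
O(B) = 42 + B² + 3*B (O(B) = (B² + (2 + (-1)²)*B) + 42 = (B² + (2 + 1)*B) + 42 = (B² + 3*B) + 42 = 42 + B² + 3*B)
-546/3330 + O(-30)/W = -546/3330 + (42 + (-30)² + 3*(-30))/(1011/2) = -546*1/3330 + (42 + 900 - 90)*(2/1011) = -91/555 + 852*(2/1011) = -91/555 + 568/337 = 284573/187035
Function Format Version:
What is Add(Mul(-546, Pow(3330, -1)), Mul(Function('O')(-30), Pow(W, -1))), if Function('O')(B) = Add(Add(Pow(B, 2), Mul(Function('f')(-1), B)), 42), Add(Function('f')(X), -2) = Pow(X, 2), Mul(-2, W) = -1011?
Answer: Rational(284573, 187035) ≈ 1.5215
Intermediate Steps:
W = Rational(1011, 2) (W = Mul(Rational(-1, 2), -1011) = Rational(1011, 2) ≈ 505.50)
Function('f')(X) = Add(2, Pow(X, 2))
Function('O')(B) = Add(42, Pow(B, 2), Mul(3, B)) (Function('O')(B) = Add(Add(Pow(B, 2), Mul(Add(2, Pow(-1, 2)), B)), 42) = Add(Add(Pow(B, 2), Mul(Add(2, 1), B)), 42) = Add(Add(Pow(B, 2), Mul(3, B)), 42) = Add(42, Pow(B, 2), Mul(3, B)))
Add(Mul(-546, Pow(3330, -1)), Mul(Function('O')(-30), Pow(W, -1))) = Add(Mul(-546, Pow(3330, -1)), Mul(Add(42, Pow(-30, 2), Mul(3, -30)), Pow(Rational(1011, 2), -1))) = Add(Mul(-546, Rational(1, 3330)), Mul(Add(42, 900, -90), Rational(2, 1011))) = Add(Rational(-91, 555), Mul(852, Rational(2, 1011))) = Add(Rational(-91, 555), Rational(568, 337)) = Rational(284573, 187035)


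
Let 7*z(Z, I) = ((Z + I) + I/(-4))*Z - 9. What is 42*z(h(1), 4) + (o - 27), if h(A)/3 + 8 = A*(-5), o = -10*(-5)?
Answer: 8393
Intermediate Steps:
o = 50
h(A) = -24 - 15*A (h(A) = -24 + 3*(A*(-5)) = -24 + 3*(-5*A) = -24 - 15*A)
z(Z, I) = -9/7 + Z*(Z + 3*I/4)/7 (z(Z, I) = (((Z + I) + I/(-4))*Z - 9)/7 = (((I + Z) + I*(-¼))*Z - 9)/7 = (((I + Z) - I/4)*Z - 9)/7 = ((Z + 3*I/4)*Z - 9)/7 = (Z*(Z + 3*I/4) - 9)/7 = (-9 + Z*(Z + 3*I/4))/7 = -9/7 + Z*(Z + 3*I/4)/7)
42*z(h(1), 4) + (o - 27) = 42*(-9/7 + (-24 - 15*1)²/7 + (3/28)*4*(-24 - 15*1)) + (50 - 27) = 42*(-9/7 + (-24 - 15)²/7 + (3/28)*4*(-24 - 15)) + 23 = 42*(-9/7 + (⅐)*(-39)² + (3/28)*4*(-39)) + 23 = 42*(-9/7 + (⅐)*1521 - 117/7) + 23 = 42*(-9/7 + 1521/7 - 117/7) + 23 = 42*(1395/7) + 23 = 8370 + 23 = 8393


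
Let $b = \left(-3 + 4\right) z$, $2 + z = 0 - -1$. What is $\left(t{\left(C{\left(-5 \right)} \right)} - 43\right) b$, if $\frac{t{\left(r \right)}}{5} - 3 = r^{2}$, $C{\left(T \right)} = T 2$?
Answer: $-472$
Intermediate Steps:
$z = -1$ ($z = -2 + \left(0 - -1\right) = -2 + \left(0 + 1\right) = -2 + 1 = -1$)
$C{\left(T \right)} = 2 T$
$t{\left(r \right)} = 15 + 5 r^{2}$
$b = -1$ ($b = \left(-3 + 4\right) \left(-1\right) = 1 \left(-1\right) = -1$)
$\left(t{\left(C{\left(-5 \right)} \right)} - 43\right) b = \left(\left(15 + 5 \left(2 \left(-5\right)\right)^{2}\right) - 43\right) \left(-1\right) = \left(\left(15 + 5 \left(-10\right)^{2}\right) - 43\right) \left(-1\right) = \left(\left(15 + 5 \cdot 100\right) - 43\right) \left(-1\right) = \left(\left(15 + 500\right) - 43\right) \left(-1\right) = \left(515 - 43\right) \left(-1\right) = 472 \left(-1\right) = -472$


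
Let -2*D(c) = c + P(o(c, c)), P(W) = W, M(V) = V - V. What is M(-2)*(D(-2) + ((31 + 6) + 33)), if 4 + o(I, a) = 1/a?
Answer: 0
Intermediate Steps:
M(V) = 0
o(I, a) = -4 + 1/a
D(c) = 2 - c/2 - 1/(2*c) (D(c) = -(c + (-4 + 1/c))/2 = -(-4 + c + 1/c)/2 = 2 - c/2 - 1/(2*c))
M(-2)*(D(-2) + ((31 + 6) + 33)) = 0*((2 - ½*(-2) - ½/(-2)) + ((31 + 6) + 33)) = 0*((2 + 1 - ½*(-½)) + (37 + 33)) = 0*((2 + 1 + ¼) + 70) = 0*(13/4 + 70) = 0*(293/4) = 0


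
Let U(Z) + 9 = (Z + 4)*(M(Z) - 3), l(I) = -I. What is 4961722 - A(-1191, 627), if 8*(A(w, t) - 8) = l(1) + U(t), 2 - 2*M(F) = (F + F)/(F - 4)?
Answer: 24730370669/4984 ≈ 4.9620e+6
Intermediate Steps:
M(F) = 1 - F/(-4 + F) (M(F) = 1 - (F + F)/(2*(F - 4)) = 1 - 2*F/(2*(-4 + F)) = 1 - F/(-4 + F))
U(Z) = -9 + (-3 - 4/(-4 + Z))*(4 + Z) (U(Z) = -9 + (Z + 4)*(-4/(-4 + Z) - 3) = -9 + (4 + Z)*(-3 - 4/(-4 + Z)) = -9 + (-3 - 4/(-4 + Z))*(4 + Z))
A(w, t) = 63/8 + (68 - 13*t - 3*t²)/(8*(-4 + t)) (A(w, t) = 8 + (-1*1 + (68 - 13*t - 3*t²)/(-4 + t))/8 = 8 + (-1 + (68 - 13*t - 3*t²)/(-4 + t))/8 = 8 + (-⅛ + (68 - 13*t - 3*t²)/(8*(-4 + t))) = 63/8 + (68 - 13*t - 3*t²)/(8*(-4 + t)))
4961722 - A(-1191, 627) = 4961722 - (-184 - 3*627² + 50*627)/(8*(-4 + 627)) = 4961722 - (-184 - 3*393129 + 31350)/(8*623) = 4961722 - (-184 - 1179387 + 31350)/(8*623) = 4961722 - (-1148221)/(8*623) = 4961722 - 1*(-1148221/4984) = 4961722 + 1148221/4984 = 24730370669/4984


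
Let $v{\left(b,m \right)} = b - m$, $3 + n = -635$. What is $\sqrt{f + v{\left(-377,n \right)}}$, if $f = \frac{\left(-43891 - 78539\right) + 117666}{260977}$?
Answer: $\frac{\sqrt{17775204277641}}{260977} \approx 16.155$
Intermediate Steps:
$n = -638$ ($n = -3 - 635 = -638$)
$f = - \frac{4764}{260977}$ ($f = \left(-122430 + 117666\right) \frac{1}{260977} = \left(-4764\right) \frac{1}{260977} = - \frac{4764}{260977} \approx -0.018254$)
$\sqrt{f + v{\left(-377,n \right)}} = \sqrt{- \frac{4764}{260977} - -261} = \sqrt{- \frac{4764}{260977} + \left(-377 + 638\right)} = \sqrt{- \frac{4764}{260977} + 261} = \sqrt{\frac{68110233}{260977}} = \frac{\sqrt{17775204277641}}{260977}$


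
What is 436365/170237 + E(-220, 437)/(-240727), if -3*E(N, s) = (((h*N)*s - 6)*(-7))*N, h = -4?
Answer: 101131726230985/122941926897 ≈ 822.60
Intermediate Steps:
E(N, s) = -N*(42 + 28*N*s)/3 (E(N, s) = -((-4*N)*s - 6)*(-7)*N/3 = -(-4*N*s - 6)*(-7)*N/3 = -(-6 - 4*N*s)*(-7)*N/3 = -(42 + 28*N*s)*N/3 = -N*(42 + 28*N*s)/3)
436365/170237 + E(-220, 437)/(-240727) = 436365/170237 + ((14/3)*(-220)*(-3 - 2*(-220)*437))/(-240727) = 436365*(1/170237) + ((14/3)*(-220)*(-3 + 192280))*(-1/240727) = 436365/170237 + ((14/3)*(-220)*192277)*(-1/240727) = 436365/170237 - 592213160/3*(-1/240727) = 436365/170237 + 592213160/722181 = 101131726230985/122941926897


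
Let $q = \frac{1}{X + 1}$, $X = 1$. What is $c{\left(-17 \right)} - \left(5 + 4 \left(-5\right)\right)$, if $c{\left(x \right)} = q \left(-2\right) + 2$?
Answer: $16$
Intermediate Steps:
$q = \frac{1}{2}$ ($q = \frac{1}{1 + 1} = \frac{1}{2} \approx 0.5$)
$c{\left(x \right)} = 1$ ($c{\left(x \right)} = \frac{1}{2} \left(-2\right) + 2 = -1 + 2 = 1$)
$c{\left(-17 \right)} - \left(5 + 4 \left(-5\right)\right) = 1 - \left(5 + 4 \left(-5\right)\right) = 1 - \left(5 - 20\right) = 1 - -15 = 1 + 15 = 16$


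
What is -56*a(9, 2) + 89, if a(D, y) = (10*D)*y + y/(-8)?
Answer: -9977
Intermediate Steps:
a(D, y) = -y/8 + 10*D*y (a(D, y) = 10*D*y + y*(-⅛) = 10*D*y - y/8 = -y/8 + 10*D*y)
-56*a(9, 2) + 89 = -7*2*(-1 + 80*9) + 89 = -7*2*(-1 + 720) + 89 = -7*2*719 + 89 = -56*719/4 + 89 = -10066 + 89 = -9977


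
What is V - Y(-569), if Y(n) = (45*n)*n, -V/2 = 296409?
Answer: -15162063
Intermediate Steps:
V = -592818 (V = -2*296409 = -592818)
Y(n) = 45*n²
V - Y(-569) = -592818 - 45*(-569)² = -592818 - 45*323761 = -592818 - 1*14569245 = -592818 - 14569245 = -15162063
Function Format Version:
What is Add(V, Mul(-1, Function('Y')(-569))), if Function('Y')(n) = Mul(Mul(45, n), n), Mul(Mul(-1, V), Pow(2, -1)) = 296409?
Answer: -15162063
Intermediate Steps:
V = -592818 (V = Mul(-2, 296409) = -592818)
Function('Y')(n) = Mul(45, Pow(n, 2))
Add(V, Mul(-1, Function('Y')(-569))) = Add(-592818, Mul(-1, Mul(45, Pow(-569, 2)))) = Add(-592818, Mul(-1, Mul(45, 323761))) = Add(-592818, Mul(-1, 14569245)) = Add(-592818, -14569245) = -15162063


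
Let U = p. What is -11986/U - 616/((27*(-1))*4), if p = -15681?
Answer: 912832/141129 ≈ 6.4681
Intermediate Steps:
U = -15681
-11986/U - 616/((27*(-1))*4) = -11986/(-15681) - 616/((27*(-1))*4) = -11986*(-1/15681) - 616/((-27*4)) = 11986/15681 - 616/(-108) = 11986/15681 - 616*(-1/108) = 11986/15681 + 154/27 = 912832/141129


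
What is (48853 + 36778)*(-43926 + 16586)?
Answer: -2341151540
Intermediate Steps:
(48853 + 36778)*(-43926 + 16586) = 85631*(-27340) = -2341151540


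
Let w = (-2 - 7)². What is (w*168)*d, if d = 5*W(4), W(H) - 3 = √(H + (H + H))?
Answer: 204120 + 136080*√3 ≈ 4.3982e+5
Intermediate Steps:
w = 81 (w = (-9)² = 81)
W(H) = 3 + √3*√H (W(H) = 3 + √(H + (H + H)) = 3 + √(H + 2*H) = 3 + √(3*H) = 3 + √3*√H)
d = 15 + 10*√3 (d = 5*(3 + √3*√4) = 5*(3 + √3*2) = 5*(3 + 2*√3) = 15 + 10*√3 ≈ 32.320)
(w*168)*d = (81*168)*(15 + 10*√3) = 13608*(15 + 10*√3) = 204120 + 136080*√3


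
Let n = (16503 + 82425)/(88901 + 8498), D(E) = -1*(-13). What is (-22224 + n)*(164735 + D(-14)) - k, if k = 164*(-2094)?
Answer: -356563012440120/97399 ≈ -3.6608e+9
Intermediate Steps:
D(E) = 13
n = 98928/97399 ≈ 1.0157
k = -343416
(-22224 + n)*(164735 + D(-14)) - k = (-22224 + 98928/97399)*(164735 + 13) - 1*(-343416) = -2164496448/97399*164748 + 343416 = -356596460815104/97399 + 343416 = -356563012440120/97399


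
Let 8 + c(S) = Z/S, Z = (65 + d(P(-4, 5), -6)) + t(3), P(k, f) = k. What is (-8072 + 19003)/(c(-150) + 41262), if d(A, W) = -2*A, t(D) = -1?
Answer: 273275/1031338 ≈ 0.26497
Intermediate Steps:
Z = 72 (Z = (65 - 2*(-4)) - 1 = (65 + 8) - 1 = 73 - 1 = 72)
c(S) = -8 + 72/S
(-8072 + 19003)/(c(-150) + 41262) = (-8072 + 19003)/((-8 + 72/(-150)) + 41262) = 10931/((-8 + 72*(-1/150)) + 41262) = 10931/((-8 - 12/25) + 41262) = 10931/(-212/25 + 41262) = 10931/(1031338/25) = 10931*(25/1031338) = 273275/1031338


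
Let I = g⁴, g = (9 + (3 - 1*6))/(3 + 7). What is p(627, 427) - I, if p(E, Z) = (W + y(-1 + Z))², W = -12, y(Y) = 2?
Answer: 62419/625 ≈ 99.870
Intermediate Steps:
g = ⅗ (g = (9 + (3 - 6))/10 = (9 - 3)*(⅒) = 6*(⅒) = ⅗ ≈ 0.60000)
p(E, Z) = 100 (p(E, Z) = (-12 + 2)² = (-10)² = 100)
I = 81/625 (I = (⅗)⁴ = 81/625 ≈ 0.12960)
p(627, 427) - I = 100 - 1*81/625 = 100 - 81/625 = 62419/625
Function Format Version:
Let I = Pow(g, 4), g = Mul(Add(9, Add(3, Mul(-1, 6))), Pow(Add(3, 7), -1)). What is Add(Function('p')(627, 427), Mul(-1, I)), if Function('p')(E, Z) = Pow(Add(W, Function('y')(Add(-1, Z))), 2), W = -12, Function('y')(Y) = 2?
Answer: Rational(62419, 625) ≈ 99.870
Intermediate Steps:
g = Rational(3, 5) (g = Mul(Add(9, Add(3, -6)), Pow(10, -1)) = Mul(Add(9, -3), Rational(1, 10)) = Mul(6, Rational(1, 10)) = Rational(3, 5) ≈ 0.60000)
Function('p')(E, Z) = 100 (Function('p')(E, Z) = Pow(Add(-12, 2), 2) = Pow(-10, 2) = 100)
I = Rational(81, 625) (I = Pow(Rational(3, 5), 4) = Rational(81, 625) ≈ 0.12960)
Add(Function('p')(627, 427), Mul(-1, I)) = Add(100, Mul(-1, Rational(81, 625))) = Add(100, Rational(-81, 625)) = Rational(62419, 625)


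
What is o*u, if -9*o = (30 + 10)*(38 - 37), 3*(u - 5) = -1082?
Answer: 42680/27 ≈ 1580.7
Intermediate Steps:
u = -1067/3 (u = 5 + (⅓)*(-1082) = 5 - 1082/3 = -1067/3 ≈ -355.67)
o = -40/9 (o = -(30 + 10)*(38 - 37)/9 = -40/9 ≈ -4.4444)
o*u = -40/9*(-1067/3) = 42680/27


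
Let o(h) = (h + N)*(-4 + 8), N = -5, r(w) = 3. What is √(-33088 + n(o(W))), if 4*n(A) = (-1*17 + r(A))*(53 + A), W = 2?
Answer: I*√132926/2 ≈ 182.3*I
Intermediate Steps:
o(h) = -20 + 4*h (o(h) = (h - 5)*(-4 + 8) = (-5 + h)*4 = -20 + 4*h)
n(A) = -371/2 - 7*A/2 (n(A) = ((-1*17 + 3)*(53 + A))/4 = ((-17 + 3)*(53 + A))/4 = (-14*(53 + A))/4 = (-742 - 14*A)/4 = -371/2 - 7*A/2)
√(-33088 + n(o(W))) = √(-33088 + (-371/2 - 7*(-20 + 4*2)/2)) = √(-33088 + (-371/2 - 7*(-20 + 8)/2)) = √(-33088 + (-371/2 - 7/2*(-12))) = √(-33088 + (-371/2 + 42)) = √(-33088 - 287/2) = √(-66463/2) = I*√132926/2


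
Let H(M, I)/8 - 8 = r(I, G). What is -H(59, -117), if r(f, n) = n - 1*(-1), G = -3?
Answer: -48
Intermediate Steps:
r(f, n) = 1 + n (r(f, n) = n + 1 = 1 + n)
H(M, I) = 48 (H(M, I) = 64 + 8*(1 - 3) = 64 + 8*(-2) = 64 - 16 = 48)
-H(59, -117) = -1*48 = -48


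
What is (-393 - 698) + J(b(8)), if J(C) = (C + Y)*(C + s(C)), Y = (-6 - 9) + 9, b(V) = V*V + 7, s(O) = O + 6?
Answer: 8529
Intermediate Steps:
s(O) = 6 + O
b(V) = 7 + V² (b(V) = V² + 7 = 7 + V²)
Y = -6 (Y = -15 + 9 = -6)
J(C) = (-6 + C)*(6 + 2*C) (J(C) = (C - 6)*(C + (6 + C)) = (-6 + C)*(6 + 2*C))
(-393 - 698) + J(b(8)) = (-393 - 698) + (-36 - 6*(7 + 8²) + 2*(7 + 8²)²) = -1091 + (-36 - 6*(7 + 64) + 2*(7 + 64)²) = -1091 + (-36 - 6*71 + 2*71²) = -1091 + (-36 - 426 + 2*5041) = -1091 + (-36 - 426 + 10082) = -1091 + 9620 = 8529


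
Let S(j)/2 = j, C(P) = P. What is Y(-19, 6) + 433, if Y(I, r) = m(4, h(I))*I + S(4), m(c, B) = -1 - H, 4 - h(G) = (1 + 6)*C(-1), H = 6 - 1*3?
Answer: 517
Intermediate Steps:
H = 3 (H = 6 - 3 = 3)
h(G) = 11 (h(G) = 4 - (1 + 6)*(-1) = 4 - 7*(-1) = 4 - 1*(-7) = 4 + 7 = 11)
S(j) = 2*j
m(c, B) = -4 (m(c, B) = -1 - 1*3 = -1 - 3 = -4)
Y(I, r) = 8 - 4*I (Y(I, r) = -4*I + 2*4 = -4*I + 8 = 8 - 4*I)
Y(-19, 6) + 433 = (8 - 4*(-19)) + 433 = (8 + 76) + 433 = 84 + 433 = 517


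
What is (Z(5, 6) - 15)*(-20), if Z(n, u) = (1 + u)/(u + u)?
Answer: 865/3 ≈ 288.33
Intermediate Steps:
Z(n, u) = (1 + u)/(2*u) (Z(n, u) = (1 + u)/((2*u)) = (1 + u)*(1/(2*u)) = (1 + u)/(2*u))
(Z(5, 6) - 15)*(-20) = ((½)*(1 + 6)/6 - 15)*(-20) = ((½)*(⅙)*7 - 15)*(-20) = (7/12 - 15)*(-20) = -173/12*(-20) = 865/3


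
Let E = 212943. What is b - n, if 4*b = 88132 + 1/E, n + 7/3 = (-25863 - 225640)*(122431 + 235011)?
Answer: 76572392583177617/851772 ≈ 8.9898e+10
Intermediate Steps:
n = -269693205985/3 (n = -7/3 + (-25863 - 225640)*(122431 + 235011) = -7/3 - 251503*357442 = -7/3 - 89897735326 = -269693205985/3 ≈ -8.9898e+10)
b = 18767092477/851772 (b = (88132 + 1/212943)/4 = (1/4)*(18767092477/212943) = 18767092477/851772 ≈ 22033.)
b - n = 18767092477/851772 - 1*(-269693205985/3) = 18767092477/851772 + 269693205985/3 = 76572392583177617/851772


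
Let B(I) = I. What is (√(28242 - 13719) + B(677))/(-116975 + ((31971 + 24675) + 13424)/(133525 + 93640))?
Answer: -30758141/5314511161 - 45433*√14523/5314511161 ≈ -0.0068178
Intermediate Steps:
(√(28242 - 13719) + B(677))/(-116975 + ((31971 + 24675) + 13424)/(133525 + 93640)) = (√(28242 - 13719) + 677)/(-116975 + ((31971 + 24675) + 13424)/(133525 + 93640)) = (√14523 + 677)/(-116975 + (56646 + 13424)/227165) = (677 + √14523)/(-116975 + 70070*(1/227165)) = (677 + √14523)/(-116975 + 14014/45433) = (677 + √14523)/(-5314511161/45433) = (677 + √14523)*(-45433/5314511161) = -30758141/5314511161 - 45433*√14523/5314511161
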